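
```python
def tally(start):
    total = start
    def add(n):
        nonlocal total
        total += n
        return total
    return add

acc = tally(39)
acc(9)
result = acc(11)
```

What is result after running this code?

Step 1: tally(39) creates closure with total = 39.
Step 2: First acc(9): total = 39 + 9 = 48.
Step 3: Second acc(11): total = 48 + 11 = 59. result = 59

The answer is 59.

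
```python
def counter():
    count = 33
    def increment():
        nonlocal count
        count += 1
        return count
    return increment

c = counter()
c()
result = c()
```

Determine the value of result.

Step 1: counter() creates closure with count = 33.
Step 2: Each c() call increments count via nonlocal. After 2 calls: 33 + 2 = 35.
Step 3: result = 35

The answer is 35.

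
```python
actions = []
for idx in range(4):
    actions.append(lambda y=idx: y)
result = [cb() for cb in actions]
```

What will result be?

Step 1: Default arg y=idx captures idx at each iteration.
Step 2: Each lambda has its own default: 0, 1, ..., 3.
Step 3: result = [0, 1, 2, 3]

The answer is [0, 1, 2, 3].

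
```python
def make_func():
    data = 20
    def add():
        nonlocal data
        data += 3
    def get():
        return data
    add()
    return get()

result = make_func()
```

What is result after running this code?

Step 1: data = 20. add() modifies it via nonlocal, get() reads it.
Step 2: add() makes data = 20 + 3 = 23.
Step 3: get() returns 23. result = 23

The answer is 23.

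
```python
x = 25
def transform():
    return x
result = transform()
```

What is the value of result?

Step 1: x = 25 is defined in the global scope.
Step 2: transform() looks up x. No local x exists, so Python checks the global scope via LEGB rule and finds x = 25.
Step 3: result = 25

The answer is 25.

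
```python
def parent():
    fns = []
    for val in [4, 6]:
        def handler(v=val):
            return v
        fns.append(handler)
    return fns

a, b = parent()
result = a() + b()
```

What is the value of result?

Step 1: Default argument v=val captures val at each iteration.
Step 2: a() returns 4 (captured at first iteration), b() returns 6 (captured at second).
Step 3: result = 4 + 6 = 10

The answer is 10.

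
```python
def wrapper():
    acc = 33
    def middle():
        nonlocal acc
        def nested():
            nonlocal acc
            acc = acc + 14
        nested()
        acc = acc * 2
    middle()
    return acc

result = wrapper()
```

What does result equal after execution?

Step 1: acc = 33.
Step 2: nested() adds 14: acc = 33 + 14 = 47.
Step 3: middle() doubles: acc = 47 * 2 = 94.
Step 4: result = 94

The answer is 94.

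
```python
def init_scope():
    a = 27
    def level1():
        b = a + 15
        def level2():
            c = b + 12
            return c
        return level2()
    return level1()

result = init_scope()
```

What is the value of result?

Step 1: a = 27. b = a + 15 = 42.
Step 2: c = b + 12 = 42 + 12 = 54.
Step 3: result = 54

The answer is 54.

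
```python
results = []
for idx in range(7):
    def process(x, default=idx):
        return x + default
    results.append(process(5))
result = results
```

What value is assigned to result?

Step 1: Default argument default=idx is evaluated at function definition time.
Step 2: Each iteration creates process with default = current idx value.
Step 3: process(5) returns 5 + default. results = [5, 6, 7, 8, 9, 10, 11]

The answer is [5, 6, 7, 8, 9, 10, 11].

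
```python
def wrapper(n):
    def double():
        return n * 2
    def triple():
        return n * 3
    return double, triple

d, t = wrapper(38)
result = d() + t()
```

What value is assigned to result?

Step 1: Both closures capture the same n = 38.
Step 2: d() = 38 * 2 = 76, t() = 38 * 3 = 114.
Step 3: result = 76 + 114 = 190

The answer is 190.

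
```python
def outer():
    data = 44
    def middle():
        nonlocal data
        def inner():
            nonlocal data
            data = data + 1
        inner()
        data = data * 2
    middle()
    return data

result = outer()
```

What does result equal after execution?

Step 1: data = 44.
Step 2: inner() adds 1: data = 44 + 1 = 45.
Step 3: middle() doubles: data = 45 * 2 = 90.
Step 4: result = 90

The answer is 90.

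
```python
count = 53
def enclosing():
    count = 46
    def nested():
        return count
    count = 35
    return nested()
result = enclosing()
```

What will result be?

Step 1: enclosing() sets count = 46, then later count = 35.
Step 2: nested() is called after count is reassigned to 35. Closures capture variables by reference, not by value.
Step 3: result = 35

The answer is 35.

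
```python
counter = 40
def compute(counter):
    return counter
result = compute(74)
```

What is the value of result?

Step 1: Global counter = 40.
Step 2: compute(74) takes parameter counter = 74, which shadows the global.
Step 3: result = 74

The answer is 74.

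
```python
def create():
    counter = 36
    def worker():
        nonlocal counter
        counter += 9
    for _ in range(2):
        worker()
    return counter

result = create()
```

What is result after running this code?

Step 1: counter = 36.
Step 2: worker() is called 2 times in a loop, each adding 9 via nonlocal.
Step 3: counter = 36 + 9 * 2 = 54

The answer is 54.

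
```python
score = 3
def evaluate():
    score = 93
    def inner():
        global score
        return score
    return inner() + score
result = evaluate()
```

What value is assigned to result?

Step 1: Global score = 3. evaluate() shadows with local score = 93.
Step 2: inner() uses global keyword, so inner() returns global score = 3.
Step 3: evaluate() returns 3 + 93 = 96

The answer is 96.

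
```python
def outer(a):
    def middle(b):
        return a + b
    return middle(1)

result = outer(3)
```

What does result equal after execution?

Step 1: outer(3) passes a = 3.
Step 2: middle(1) has b = 1, reads a = 3 from enclosing.
Step 3: result = 3 + 1 = 4

The answer is 4.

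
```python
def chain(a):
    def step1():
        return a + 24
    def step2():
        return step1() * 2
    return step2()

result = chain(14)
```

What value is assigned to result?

Step 1: chain(14) captures a = 14.
Step 2: step2() calls step1() which returns 14 + 24 = 38.
Step 3: step2() returns 38 * 2 = 76

The answer is 76.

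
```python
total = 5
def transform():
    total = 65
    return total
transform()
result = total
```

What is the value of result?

Step 1: total = 5 globally.
Step 2: transform() creates a LOCAL total = 65 (no global keyword!).
Step 3: The global total is unchanged. result = 5

The answer is 5.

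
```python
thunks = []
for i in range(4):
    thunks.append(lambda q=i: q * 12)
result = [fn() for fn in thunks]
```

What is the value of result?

Step 1: Default arg q=i captures i at each iteration.
Step 2: thunks[k] has q defaulting to k, returns k * 12.
Step 3: result = [0, 12, 24, 36]

The answer is [0, 12, 24, 36].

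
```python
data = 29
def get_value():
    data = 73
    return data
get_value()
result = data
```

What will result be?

Step 1: Global data = 29.
Step 2: get_value() creates local data = 73 (shadow, not modification).
Step 3: After get_value() returns, global data is unchanged. result = 29

The answer is 29.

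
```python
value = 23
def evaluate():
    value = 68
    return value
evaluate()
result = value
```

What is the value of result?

Step 1: value = 23 globally.
Step 2: evaluate() creates a LOCAL value = 68 (no global keyword!).
Step 3: The global value is unchanged. result = 23

The answer is 23.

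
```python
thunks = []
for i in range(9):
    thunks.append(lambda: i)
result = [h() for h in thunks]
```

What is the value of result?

Step 1: All 9 lambdas share the same variable i.
Step 2: After the loop, i = 8.
Step 3: Each call returns 8. result = [8, 8, 8, 8, 8, 8, 8, 8, 8]

The answer is [8, 8, 8, 8, 8, 8, 8, 8, 8].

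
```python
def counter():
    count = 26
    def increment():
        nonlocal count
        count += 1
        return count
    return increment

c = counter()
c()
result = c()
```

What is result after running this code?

Step 1: counter() creates closure with count = 26.
Step 2: Each c() call increments count via nonlocal. After 2 calls: 26 + 2 = 28.
Step 3: result = 28

The answer is 28.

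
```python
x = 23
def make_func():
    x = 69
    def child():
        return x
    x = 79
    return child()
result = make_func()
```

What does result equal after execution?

Step 1: make_func() sets x = 69, then later x = 79.
Step 2: child() is called after x is reassigned to 79. Closures capture variables by reference, not by value.
Step 3: result = 79

The answer is 79.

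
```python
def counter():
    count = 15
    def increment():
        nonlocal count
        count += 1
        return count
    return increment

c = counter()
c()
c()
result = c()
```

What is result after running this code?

Step 1: counter() creates closure with count = 15.
Step 2: Each c() call increments count via nonlocal. After 3 calls: 15 + 3 = 18.
Step 3: result = 18

The answer is 18.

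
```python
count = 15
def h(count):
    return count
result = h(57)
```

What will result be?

Step 1: Global count = 15.
Step 2: h(57) takes parameter count = 57, which shadows the global.
Step 3: result = 57

The answer is 57.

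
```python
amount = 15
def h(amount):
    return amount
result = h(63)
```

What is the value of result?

Step 1: Global amount = 15.
Step 2: h(63) takes parameter amount = 63, which shadows the global.
Step 3: result = 63

The answer is 63.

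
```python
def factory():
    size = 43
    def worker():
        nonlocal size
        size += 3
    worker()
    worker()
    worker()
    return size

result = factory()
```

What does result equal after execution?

Step 1: size starts at 43.
Step 2: worker() is called 3 times, each adding 3.
Step 3: size = 43 + 3 * 3 = 52

The answer is 52.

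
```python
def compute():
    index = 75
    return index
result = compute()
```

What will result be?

Step 1: compute() defines index = 75 in its local scope.
Step 2: return index finds the local variable index = 75.
Step 3: result = 75

The answer is 75.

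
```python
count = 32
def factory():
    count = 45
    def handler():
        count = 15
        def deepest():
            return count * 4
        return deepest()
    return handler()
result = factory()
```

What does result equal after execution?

Step 1: deepest() looks up count through LEGB: not local, finds count = 15 in enclosing handler().
Step 2: Returns 15 * 4 = 60.
Step 3: result = 60

The answer is 60.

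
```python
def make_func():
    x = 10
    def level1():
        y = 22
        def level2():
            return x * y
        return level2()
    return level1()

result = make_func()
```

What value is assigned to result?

Step 1: x = 10 in make_func. y = 22 in level1.
Step 2: level2() reads x = 10 and y = 22 from enclosing scopes.
Step 3: result = 10 * 22 = 220

The answer is 220.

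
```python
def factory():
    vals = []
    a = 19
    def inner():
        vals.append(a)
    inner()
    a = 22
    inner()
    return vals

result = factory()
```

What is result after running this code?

Step 1: a = 19. inner() appends current a to vals.
Step 2: First inner(): appends 19. Then a = 22.
Step 3: Second inner(): appends 22 (closure sees updated a). result = [19, 22]

The answer is [19, 22].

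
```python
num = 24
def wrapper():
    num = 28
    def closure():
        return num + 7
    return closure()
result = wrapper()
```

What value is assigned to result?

Step 1: wrapper() shadows global num with num = 28.
Step 2: closure() finds num = 28 in enclosing scope, computes 28 + 7 = 35.
Step 3: result = 35

The answer is 35.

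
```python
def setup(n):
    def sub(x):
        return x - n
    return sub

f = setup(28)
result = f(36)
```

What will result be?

Step 1: setup(28) creates a closure capturing n = 28.
Step 2: f(36) computes 36 - 28 = 8.
Step 3: result = 8

The answer is 8.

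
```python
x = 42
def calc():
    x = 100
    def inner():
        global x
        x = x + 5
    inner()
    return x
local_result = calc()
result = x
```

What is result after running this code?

Step 1: Global x = 42. calc() creates local x = 100.
Step 2: inner() declares global x and adds 5: global x = 42 + 5 = 47.
Step 3: calc() returns its local x = 100 (unaffected by inner).
Step 4: result = global x = 47

The answer is 47.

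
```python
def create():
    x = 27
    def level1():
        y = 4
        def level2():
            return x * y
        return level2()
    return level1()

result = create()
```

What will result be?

Step 1: x = 27 in create. y = 4 in level1.
Step 2: level2() reads x = 27 and y = 4 from enclosing scopes.
Step 3: result = 27 * 4 = 108

The answer is 108.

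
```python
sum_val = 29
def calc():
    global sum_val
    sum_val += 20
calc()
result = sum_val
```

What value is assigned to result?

Step 1: sum_val = 29 globally.
Step 2: calc() modifies global sum_val: sum_val += 20 = 49.
Step 3: result = 49

The answer is 49.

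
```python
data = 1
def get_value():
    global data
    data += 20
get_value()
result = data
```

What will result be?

Step 1: data = 1 globally.
Step 2: get_value() modifies global data: data += 20 = 21.
Step 3: result = 21

The answer is 21.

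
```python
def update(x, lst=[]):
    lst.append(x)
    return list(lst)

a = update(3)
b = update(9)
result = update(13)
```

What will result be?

Step 1: Default list is shared. list() creates copies for return values.
Step 2: Internal list grows: [3] -> [3, 9] -> [3, 9, 13].
Step 3: result = [3, 9, 13]

The answer is [3, 9, 13].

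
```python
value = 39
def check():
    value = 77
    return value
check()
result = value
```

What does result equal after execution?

Step 1: value = 39 globally.
Step 2: check() creates a LOCAL value = 77 (no global keyword!).
Step 3: The global value is unchanged. result = 39

The answer is 39.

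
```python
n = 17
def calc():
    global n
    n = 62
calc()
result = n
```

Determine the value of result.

Step 1: n = 17 globally.
Step 2: calc() declares global n and sets it to 62.
Step 3: After calc(), global n = 62. result = 62

The answer is 62.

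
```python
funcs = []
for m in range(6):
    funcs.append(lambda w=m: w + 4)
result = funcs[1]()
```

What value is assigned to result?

Step 1: Default argument w=m captures m's value at definition time.
Step 2: funcs[1] was defined when m = 1, so w defaults to 1.
Step 3: result = 1 + 4 = 5 (default arg fixes the late binding issue)

The answer is 5.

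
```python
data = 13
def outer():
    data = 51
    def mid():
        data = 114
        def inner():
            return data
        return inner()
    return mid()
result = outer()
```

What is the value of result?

Step 1: Three levels of shadowing: global 13, outer 51, mid 114.
Step 2: inner() finds data = 114 in enclosing mid() scope.
Step 3: result = 114

The answer is 114.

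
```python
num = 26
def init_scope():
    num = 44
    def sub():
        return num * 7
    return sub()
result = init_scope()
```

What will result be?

Step 1: init_scope() shadows global num with num = 44.
Step 2: sub() finds num = 44 in enclosing scope, computes 44 * 7 = 308.
Step 3: result = 308

The answer is 308.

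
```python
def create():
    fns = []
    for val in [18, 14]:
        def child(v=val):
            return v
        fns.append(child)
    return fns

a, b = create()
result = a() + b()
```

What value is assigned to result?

Step 1: Default argument v=val captures val at each iteration.
Step 2: a() returns 18 (captured at first iteration), b() returns 14 (captured at second).
Step 3: result = 18 + 14 = 32

The answer is 32.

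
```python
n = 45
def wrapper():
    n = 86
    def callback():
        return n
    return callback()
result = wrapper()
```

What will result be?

Step 1: n = 45 globally, but wrapper() defines n = 86 locally.
Step 2: callback() looks up n. Not in local scope, so checks enclosing scope (wrapper) and finds n = 86.
Step 3: result = 86

The answer is 86.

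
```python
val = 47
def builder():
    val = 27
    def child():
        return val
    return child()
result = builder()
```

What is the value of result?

Step 1: val = 47 globally, but builder() defines val = 27 locally.
Step 2: child() looks up val. Not in local scope, so checks enclosing scope (builder) and finds val = 27.
Step 3: result = 27

The answer is 27.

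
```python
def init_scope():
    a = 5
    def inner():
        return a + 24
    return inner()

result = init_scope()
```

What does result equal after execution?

Step 1: init_scope() defines a = 5.
Step 2: inner() reads a = 5 from enclosing scope, returns 5 + 24 = 29.
Step 3: result = 29

The answer is 29.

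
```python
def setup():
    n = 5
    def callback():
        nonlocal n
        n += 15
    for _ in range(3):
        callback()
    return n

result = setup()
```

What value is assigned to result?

Step 1: n = 5.
Step 2: callback() is called 3 times in a loop, each adding 15 via nonlocal.
Step 3: n = 5 + 15 * 3 = 50

The answer is 50.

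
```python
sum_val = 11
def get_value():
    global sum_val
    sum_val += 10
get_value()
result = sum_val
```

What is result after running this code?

Step 1: sum_val = 11 globally.
Step 2: get_value() modifies global sum_val: sum_val += 10 = 21.
Step 3: result = 21

The answer is 21.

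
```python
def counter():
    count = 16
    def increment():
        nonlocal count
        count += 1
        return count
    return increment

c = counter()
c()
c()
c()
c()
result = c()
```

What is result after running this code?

Step 1: counter() creates closure with count = 16.
Step 2: Each c() call increments count via nonlocal. After 5 calls: 16 + 5 = 21.
Step 3: result = 21

The answer is 21.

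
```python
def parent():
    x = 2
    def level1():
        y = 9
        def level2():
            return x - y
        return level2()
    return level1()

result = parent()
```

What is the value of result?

Step 1: x = 2 in parent. y = 9 in level1.
Step 2: level2() reads x = 2 and y = 9 from enclosing scopes.
Step 3: result = 2 - 9 = -7

The answer is -7.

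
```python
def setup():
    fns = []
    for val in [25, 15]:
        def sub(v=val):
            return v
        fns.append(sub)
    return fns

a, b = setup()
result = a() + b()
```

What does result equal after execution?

Step 1: Default argument v=val captures val at each iteration.
Step 2: a() returns 25 (captured at first iteration), b() returns 15 (captured at second).
Step 3: result = 25 + 15 = 40

The answer is 40.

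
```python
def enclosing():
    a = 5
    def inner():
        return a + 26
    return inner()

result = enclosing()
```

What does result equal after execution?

Step 1: enclosing() defines a = 5.
Step 2: inner() reads a = 5 from enclosing scope, returns 5 + 26 = 31.
Step 3: result = 31

The answer is 31.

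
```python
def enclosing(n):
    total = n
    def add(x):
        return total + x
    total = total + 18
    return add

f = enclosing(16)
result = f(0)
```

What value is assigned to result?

Step 1: enclosing(16) sets total = 16, then total = 16 + 18 = 34.
Step 2: Closures capture by reference, so add sees total = 34.
Step 3: f(0) returns 34 + 0 = 34

The answer is 34.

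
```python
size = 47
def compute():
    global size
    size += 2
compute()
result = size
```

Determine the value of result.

Step 1: size = 47 globally.
Step 2: compute() modifies global size: size += 2 = 49.
Step 3: result = 49

The answer is 49.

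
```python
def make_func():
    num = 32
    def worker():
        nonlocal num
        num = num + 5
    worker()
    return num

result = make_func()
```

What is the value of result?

Step 1: make_func() sets num = 32.
Step 2: worker() uses nonlocal to modify num in make_func's scope: num = 32 + 5 = 37.
Step 3: make_func() returns the modified num = 37

The answer is 37.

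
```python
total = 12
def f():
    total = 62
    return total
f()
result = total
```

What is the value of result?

Step 1: total = 12 globally.
Step 2: f() creates a LOCAL total = 62 (no global keyword!).
Step 3: The global total is unchanged. result = 12

The answer is 12.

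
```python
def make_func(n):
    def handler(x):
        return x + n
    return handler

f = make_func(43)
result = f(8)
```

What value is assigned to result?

Step 1: make_func(43) creates a closure that captures n = 43.
Step 2: f(8) calls the closure with x = 8, returning 8 + 43 = 51.
Step 3: result = 51

The answer is 51.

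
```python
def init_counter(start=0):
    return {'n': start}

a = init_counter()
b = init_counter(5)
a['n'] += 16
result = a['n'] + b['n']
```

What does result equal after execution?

Step 1: init_counter() returns a new dict each call (immutable default 0).
Step 2: a = {'n': 0}, b = {'n': 5}.
Step 3: a['n'] += 16 = 16. result = 16 + 5 = 21

The answer is 21.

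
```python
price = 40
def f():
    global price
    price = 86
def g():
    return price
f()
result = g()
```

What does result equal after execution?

Step 1: price = 40.
Step 2: f() sets global price = 86.
Step 3: g() reads global price = 86. result = 86

The answer is 86.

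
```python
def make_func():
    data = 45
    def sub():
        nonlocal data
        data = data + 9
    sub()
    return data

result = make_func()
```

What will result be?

Step 1: make_func() sets data = 45.
Step 2: sub() uses nonlocal to modify data in make_func's scope: data = 45 + 9 = 54.
Step 3: make_func() returns the modified data = 54

The answer is 54.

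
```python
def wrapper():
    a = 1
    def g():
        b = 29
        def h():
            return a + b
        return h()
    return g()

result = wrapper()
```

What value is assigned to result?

Step 1: wrapper() defines a = 1. g() defines b = 29.
Step 2: h() accesses both from enclosing scopes: a = 1, b = 29.
Step 3: result = 1 + 29 = 30

The answer is 30.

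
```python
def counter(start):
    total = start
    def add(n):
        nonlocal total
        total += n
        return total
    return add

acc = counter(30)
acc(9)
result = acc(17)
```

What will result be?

Step 1: counter(30) creates closure with total = 30.
Step 2: First acc(9): total = 30 + 9 = 39.
Step 3: Second acc(17): total = 39 + 17 = 56. result = 56

The answer is 56.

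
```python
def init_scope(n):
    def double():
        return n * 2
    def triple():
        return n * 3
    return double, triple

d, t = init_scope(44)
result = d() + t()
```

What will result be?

Step 1: Both closures capture the same n = 44.
Step 2: d() = 44 * 2 = 88, t() = 44 * 3 = 132.
Step 3: result = 88 + 132 = 220

The answer is 220.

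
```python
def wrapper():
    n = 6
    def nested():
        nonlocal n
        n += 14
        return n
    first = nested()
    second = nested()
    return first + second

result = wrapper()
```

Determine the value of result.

Step 1: n starts at 6.
Step 2: First call: n = 6 + 14 = 20, returns 20.
Step 3: Second call: n = 20 + 14 = 34, returns 34.
Step 4: result = 20 + 34 = 54

The answer is 54.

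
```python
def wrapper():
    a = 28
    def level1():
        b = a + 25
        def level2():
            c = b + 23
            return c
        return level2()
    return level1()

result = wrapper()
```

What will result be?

Step 1: a = 28. b = a + 25 = 53.
Step 2: c = b + 23 = 53 + 23 = 76.
Step 3: result = 76

The answer is 76.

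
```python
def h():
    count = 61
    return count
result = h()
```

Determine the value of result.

Step 1: h() defines count = 61 in its local scope.
Step 2: return count finds the local variable count = 61.
Step 3: result = 61

The answer is 61.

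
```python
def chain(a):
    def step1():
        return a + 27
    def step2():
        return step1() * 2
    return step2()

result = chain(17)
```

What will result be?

Step 1: chain(17) captures a = 17.
Step 2: step2() calls step1() which returns 17 + 27 = 44.
Step 3: step2() returns 44 * 2 = 88

The answer is 88.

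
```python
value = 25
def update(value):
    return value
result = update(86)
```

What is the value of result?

Step 1: Global value = 25.
Step 2: update(86) takes parameter value = 86, which shadows the global.
Step 3: result = 86

The answer is 86.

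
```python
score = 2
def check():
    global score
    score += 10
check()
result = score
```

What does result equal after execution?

Step 1: score = 2 globally.
Step 2: check() modifies global score: score += 10 = 12.
Step 3: result = 12

The answer is 12.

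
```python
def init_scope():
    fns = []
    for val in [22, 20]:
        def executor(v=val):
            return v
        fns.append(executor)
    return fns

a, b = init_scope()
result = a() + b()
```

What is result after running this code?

Step 1: Default argument v=val captures val at each iteration.
Step 2: a() returns 22 (captured at first iteration), b() returns 20 (captured at second).
Step 3: result = 22 + 20 = 42

The answer is 42.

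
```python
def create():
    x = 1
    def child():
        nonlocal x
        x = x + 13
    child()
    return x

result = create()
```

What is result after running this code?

Step 1: create() sets x = 1.
Step 2: child() uses nonlocal to modify x in create's scope: x = 1 + 13 = 14.
Step 3: create() returns the modified x = 14

The answer is 14.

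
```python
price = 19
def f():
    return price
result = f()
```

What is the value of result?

Step 1: price = 19 is defined in the global scope.
Step 2: f() looks up price. No local price exists, so Python checks the global scope via LEGB rule and finds price = 19.
Step 3: result = 19

The answer is 19.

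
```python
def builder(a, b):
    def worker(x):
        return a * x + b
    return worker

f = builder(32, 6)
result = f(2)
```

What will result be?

Step 1: builder(32, 6) captures a = 32, b = 6.
Step 2: f(2) computes 32 * 2 + 6 = 70.
Step 3: result = 70

The answer is 70.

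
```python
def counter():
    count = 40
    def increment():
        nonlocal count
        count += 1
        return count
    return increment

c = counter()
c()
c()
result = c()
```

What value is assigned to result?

Step 1: counter() creates closure with count = 40.
Step 2: Each c() call increments count via nonlocal. After 3 calls: 40 + 3 = 43.
Step 3: result = 43

The answer is 43.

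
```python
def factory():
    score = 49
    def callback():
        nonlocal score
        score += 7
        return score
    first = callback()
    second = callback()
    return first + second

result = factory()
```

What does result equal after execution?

Step 1: score starts at 49.
Step 2: First call: score = 49 + 7 = 56, returns 56.
Step 3: Second call: score = 56 + 7 = 63, returns 63.
Step 4: result = 56 + 63 = 119

The answer is 119.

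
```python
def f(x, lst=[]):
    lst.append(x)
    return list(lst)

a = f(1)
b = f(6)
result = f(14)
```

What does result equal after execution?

Step 1: Default list is shared. list() creates copies for return values.
Step 2: Internal list grows: [1] -> [1, 6] -> [1, 6, 14].
Step 3: result = [1, 6, 14]

The answer is [1, 6, 14].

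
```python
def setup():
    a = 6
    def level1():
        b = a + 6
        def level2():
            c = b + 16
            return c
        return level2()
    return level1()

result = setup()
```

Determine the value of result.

Step 1: a = 6. b = a + 6 = 12.
Step 2: c = b + 16 = 12 + 16 = 28.
Step 3: result = 28

The answer is 28.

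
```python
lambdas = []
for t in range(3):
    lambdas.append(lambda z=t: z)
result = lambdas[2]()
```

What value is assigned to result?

Step 1: Default argument z=t captures t's value at each iteration.
Step 2: lambdas[2] captured z = 2 when t was 2.
Step 3: result = 2

The answer is 2.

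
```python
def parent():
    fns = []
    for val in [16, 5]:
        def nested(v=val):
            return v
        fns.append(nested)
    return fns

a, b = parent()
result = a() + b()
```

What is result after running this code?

Step 1: Default argument v=val captures val at each iteration.
Step 2: a() returns 16 (captured at first iteration), b() returns 5 (captured at second).
Step 3: result = 16 + 5 = 21

The answer is 21.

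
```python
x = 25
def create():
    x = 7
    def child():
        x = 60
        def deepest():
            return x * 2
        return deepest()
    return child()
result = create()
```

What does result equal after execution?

Step 1: deepest() looks up x through LEGB: not local, finds x = 60 in enclosing child().
Step 2: Returns 60 * 2 = 120.
Step 3: result = 120

The answer is 120.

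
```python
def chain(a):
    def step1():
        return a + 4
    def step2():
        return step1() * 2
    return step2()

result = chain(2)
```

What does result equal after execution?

Step 1: chain(2) captures a = 2.
Step 2: step2() calls step1() which returns 2 + 4 = 6.
Step 3: step2() returns 6 * 2 = 12

The answer is 12.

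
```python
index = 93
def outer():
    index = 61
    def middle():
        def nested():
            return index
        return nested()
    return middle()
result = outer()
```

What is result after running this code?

Step 1: outer() defines index = 61. middle() and nested() have no local index.
Step 2: nested() checks local (none), enclosing middle() (none), enclosing outer() and finds index = 61.
Step 3: result = 61

The answer is 61.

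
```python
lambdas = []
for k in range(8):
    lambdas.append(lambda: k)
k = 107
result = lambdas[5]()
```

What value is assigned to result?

Step 1: Lambdas capture the variable k by reference, not by value.
Step 2: After the loop, k is reassigned to 107.
Step 3: lambdas[5]() looks up the current k = 107. result = 107

The answer is 107.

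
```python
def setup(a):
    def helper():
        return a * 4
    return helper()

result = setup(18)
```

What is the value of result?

Step 1: setup(18) binds parameter a = 18.
Step 2: helper() accesses a = 18 from enclosing scope.
Step 3: result = 18 * 4 = 72

The answer is 72.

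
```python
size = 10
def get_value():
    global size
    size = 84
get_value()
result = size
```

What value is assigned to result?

Step 1: size = 10 globally.
Step 2: get_value() declares global size and sets it to 84.
Step 3: After get_value(), global size = 84. result = 84

The answer is 84.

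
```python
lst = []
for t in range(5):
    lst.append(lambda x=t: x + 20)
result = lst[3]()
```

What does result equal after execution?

Step 1: Default argument x=t captures t's value at definition time.
Step 2: lst[3] was defined when t = 3, so x defaults to 3.
Step 3: result = 3 + 20 = 23 (default arg fixes the late binding issue)

The answer is 23.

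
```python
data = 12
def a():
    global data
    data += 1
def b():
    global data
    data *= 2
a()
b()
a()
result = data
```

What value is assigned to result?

Step 1: data = 12.
Step 2: a(): data = 12 + 1 = 13.
Step 3: b(): data = 13 * 2 = 26.
Step 4: a(): data = 26 + 1 = 27

The answer is 27.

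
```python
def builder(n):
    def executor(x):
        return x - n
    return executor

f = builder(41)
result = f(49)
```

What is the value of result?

Step 1: builder(41) creates a closure capturing n = 41.
Step 2: f(49) computes 49 - 41 = 8.
Step 3: result = 8

The answer is 8.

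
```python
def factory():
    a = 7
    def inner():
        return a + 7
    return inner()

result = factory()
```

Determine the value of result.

Step 1: factory() defines a = 7.
Step 2: inner() reads a = 7 from enclosing scope, returns 7 + 7 = 14.
Step 3: result = 14

The answer is 14.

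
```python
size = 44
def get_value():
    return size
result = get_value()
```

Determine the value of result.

Step 1: size = 44 is defined in the global scope.
Step 2: get_value() looks up size. No local size exists, so Python checks the global scope via LEGB rule and finds size = 44.
Step 3: result = 44

The answer is 44.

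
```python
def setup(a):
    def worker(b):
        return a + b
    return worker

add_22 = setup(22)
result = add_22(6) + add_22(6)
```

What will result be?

Step 1: add_22 captures a = 22.
Step 2: add_22(6) = 22 + 6 = 28, called twice.
Step 3: result = 28 + 28 = 56

The answer is 56.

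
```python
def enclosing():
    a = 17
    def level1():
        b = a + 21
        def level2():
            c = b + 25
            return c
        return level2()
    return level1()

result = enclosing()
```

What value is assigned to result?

Step 1: a = 17. b = a + 21 = 38.
Step 2: c = b + 25 = 38 + 25 = 63.
Step 3: result = 63

The answer is 63.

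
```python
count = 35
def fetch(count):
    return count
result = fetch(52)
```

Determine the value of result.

Step 1: Global count = 35.
Step 2: fetch(52) takes parameter count = 52, which shadows the global.
Step 3: result = 52

The answer is 52.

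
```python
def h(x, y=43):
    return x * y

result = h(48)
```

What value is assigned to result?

Step 1: h(48) uses default y = 43.
Step 2: Returns 48 * 43 = 2064.
Step 3: result = 2064

The answer is 2064.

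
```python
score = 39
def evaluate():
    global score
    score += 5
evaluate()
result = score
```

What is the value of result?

Step 1: score = 39 globally.
Step 2: evaluate() modifies global score: score += 5 = 44.
Step 3: result = 44

The answer is 44.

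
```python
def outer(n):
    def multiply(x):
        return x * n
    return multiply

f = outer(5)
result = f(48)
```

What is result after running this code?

Step 1: outer(5) returns multiply closure with n = 5.
Step 2: f(48) computes 48 * 5 = 240.
Step 3: result = 240

The answer is 240.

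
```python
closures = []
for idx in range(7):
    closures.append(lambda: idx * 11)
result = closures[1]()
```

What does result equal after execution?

Step 1: All lambdas reference the same variable idx (late binding).
Step 2: After the loop, idx = 6. Every lambda returns idx * 11.
Step 3: closures[1]() = 6 * 11 = 66

The answer is 66.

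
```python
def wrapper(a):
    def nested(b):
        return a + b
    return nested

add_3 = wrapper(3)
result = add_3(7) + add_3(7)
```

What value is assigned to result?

Step 1: add_3 captures a = 3.
Step 2: add_3(7) = 3 + 7 = 10, called twice.
Step 3: result = 10 + 10 = 20

The answer is 20.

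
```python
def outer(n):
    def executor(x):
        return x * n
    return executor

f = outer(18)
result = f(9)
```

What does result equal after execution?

Step 1: outer(18) creates a closure capturing n = 18.
Step 2: f(9) computes 9 * 18 = 162.
Step 3: result = 162

The answer is 162.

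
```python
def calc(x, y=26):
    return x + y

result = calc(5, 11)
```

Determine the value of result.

Step 1: calc(5, 11) overrides default y with 11.
Step 2: Returns 5 + 11 = 16.
Step 3: result = 16

The answer is 16.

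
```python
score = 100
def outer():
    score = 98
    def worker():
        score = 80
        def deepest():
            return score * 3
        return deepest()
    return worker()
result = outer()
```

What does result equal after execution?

Step 1: deepest() looks up score through LEGB: not local, finds score = 80 in enclosing worker().
Step 2: Returns 80 * 3 = 240.
Step 3: result = 240

The answer is 240.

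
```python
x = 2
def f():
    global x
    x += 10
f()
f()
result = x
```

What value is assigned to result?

Step 1: x = 2.
Step 2: First f(): x = 2 + 10 = 12.
Step 3: Second f(): x = 12 + 10 = 22. result = 22

The answer is 22.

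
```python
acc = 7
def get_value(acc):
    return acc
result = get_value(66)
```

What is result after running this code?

Step 1: Global acc = 7.
Step 2: get_value(66) takes parameter acc = 66, which shadows the global.
Step 3: result = 66

The answer is 66.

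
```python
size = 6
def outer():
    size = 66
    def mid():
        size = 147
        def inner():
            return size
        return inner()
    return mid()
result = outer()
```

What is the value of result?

Step 1: Three levels of shadowing: global 6, outer 66, mid 147.
Step 2: inner() finds size = 147 in enclosing mid() scope.
Step 3: result = 147

The answer is 147.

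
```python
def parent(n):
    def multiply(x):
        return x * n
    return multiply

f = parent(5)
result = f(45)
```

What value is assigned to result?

Step 1: parent(5) returns multiply closure with n = 5.
Step 2: f(45) computes 45 * 5 = 225.
Step 3: result = 225

The answer is 225.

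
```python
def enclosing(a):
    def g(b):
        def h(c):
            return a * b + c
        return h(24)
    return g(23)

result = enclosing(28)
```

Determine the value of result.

Step 1: a = 28, b = 23, c = 24.
Step 2: h() computes a * b + c = 28 * 23 + 24 = 668.
Step 3: result = 668

The answer is 668.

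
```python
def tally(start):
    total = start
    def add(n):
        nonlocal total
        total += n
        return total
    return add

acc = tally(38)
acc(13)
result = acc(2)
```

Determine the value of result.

Step 1: tally(38) creates closure with total = 38.
Step 2: First acc(13): total = 38 + 13 = 51.
Step 3: Second acc(2): total = 51 + 2 = 53. result = 53

The answer is 53.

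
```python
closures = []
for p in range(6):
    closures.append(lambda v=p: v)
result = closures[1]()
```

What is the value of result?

Step 1: Default argument v=p captures p's value at each iteration.
Step 2: closures[1] captured v = 1 when p was 1.
Step 3: result = 1

The answer is 1.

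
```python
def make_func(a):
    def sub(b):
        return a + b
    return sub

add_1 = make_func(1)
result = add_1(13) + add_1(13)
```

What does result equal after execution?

Step 1: add_1 captures a = 1.
Step 2: add_1(13) = 1 + 13 = 14, called twice.
Step 3: result = 14 + 14 = 28

The answer is 28.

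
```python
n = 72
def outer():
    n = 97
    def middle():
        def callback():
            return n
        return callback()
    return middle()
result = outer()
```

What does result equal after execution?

Step 1: outer() defines n = 97. middle() and callback() have no local n.
Step 2: callback() checks local (none), enclosing middle() (none), enclosing outer() and finds n = 97.
Step 3: result = 97

The answer is 97.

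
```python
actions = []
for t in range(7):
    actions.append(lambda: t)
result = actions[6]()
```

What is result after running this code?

Step 1: The loop creates 7 lambdas, all referencing the same variable t.
Step 2: After the loop, t = 6 (final value).
Step 3: actions[6]() looks up t at call time and finds 6. This is the late binding gotcha. result = 6

The answer is 6.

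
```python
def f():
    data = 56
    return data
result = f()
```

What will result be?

Step 1: f() defines data = 56 in its local scope.
Step 2: return data finds the local variable data = 56.
Step 3: result = 56

The answer is 56.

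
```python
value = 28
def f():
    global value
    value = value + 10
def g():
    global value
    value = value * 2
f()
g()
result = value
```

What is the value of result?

Step 1: value = 28.
Step 2: f() adds 10: value = 28 + 10 = 38.
Step 3: g() doubles: value = 38 * 2 = 76.
Step 4: result = 76

The answer is 76.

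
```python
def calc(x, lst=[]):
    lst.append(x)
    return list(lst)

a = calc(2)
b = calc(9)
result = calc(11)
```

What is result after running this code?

Step 1: Default list is shared. list() creates copies for return values.
Step 2: Internal list grows: [2] -> [2, 9] -> [2, 9, 11].
Step 3: result = [2, 9, 11]

The answer is [2, 9, 11].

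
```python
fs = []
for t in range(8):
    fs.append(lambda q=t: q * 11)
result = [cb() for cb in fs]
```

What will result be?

Step 1: Default arg q=t captures t at each iteration.
Step 2: fs[k] has q defaulting to k, returns k * 11.
Step 3: result = [0, 11, 22, 33, 44, 55, 66, 77]

The answer is [0, 11, 22, 33, 44, 55, 66, 77].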